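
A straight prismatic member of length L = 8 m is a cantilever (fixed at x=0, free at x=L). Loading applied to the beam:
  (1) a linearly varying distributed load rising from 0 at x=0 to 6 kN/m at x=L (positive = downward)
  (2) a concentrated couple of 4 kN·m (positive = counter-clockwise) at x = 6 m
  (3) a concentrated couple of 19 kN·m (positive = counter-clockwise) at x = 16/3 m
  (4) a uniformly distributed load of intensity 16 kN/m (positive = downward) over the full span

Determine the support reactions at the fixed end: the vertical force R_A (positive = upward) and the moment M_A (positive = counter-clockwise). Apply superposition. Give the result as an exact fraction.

Load 1 — triangular load w₀=6 kN/m (0→w₀ over full span):
  R_A = w₀L/2 = 6·8/2 = 24 kN
  M_A = w₀L²/3 = 6·8²/3 = 128 kN·m
Load 2 — applied couple M₀=4 kN·m at a=6 m (b=L-a=2):
  R_A = 0 kN
  M_A = -M₀ = -4 kN·m
Load 3 — applied couple M₀=19 kN·m at a=16/3 m (b=L-a=8/3):
  R_A = 0 kN
  M_A = -M₀ = -19 kN·m
Load 4 — uniform load w=16 kN/m over full span:
  R_A = wL = 16·8 = 128 kN
  M_A = wL²/2 = 16·8²/2 = 512 kN·m
Superposition: R_A = 152 kN, M_A = 617 kN·m

R_A = 152 kN, M_A = 617 kN·m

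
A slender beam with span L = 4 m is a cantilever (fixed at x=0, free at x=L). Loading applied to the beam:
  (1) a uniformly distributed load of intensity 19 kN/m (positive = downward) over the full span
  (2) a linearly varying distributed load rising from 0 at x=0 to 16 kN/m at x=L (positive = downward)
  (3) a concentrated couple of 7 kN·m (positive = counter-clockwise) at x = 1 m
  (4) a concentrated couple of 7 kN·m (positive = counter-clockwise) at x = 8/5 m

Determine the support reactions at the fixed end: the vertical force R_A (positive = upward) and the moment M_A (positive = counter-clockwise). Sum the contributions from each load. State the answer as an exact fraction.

R_A = 108 kN, M_A = 670/3 kN·m

Load 1 — uniform load w=19 kN/m over full span:
  R_A = wL = 19·4 = 76 kN
  M_A = wL²/2 = 19·4²/2 = 152 kN·m
Load 2 — triangular load w₀=16 kN/m (0→w₀ over full span):
  R_A = w₀L/2 = 16·4/2 = 32 kN
  M_A = w₀L²/3 = 16·4²/3 = 256/3 kN·m
Load 3 — applied couple M₀=7 kN·m at a=1 m (b=L-a=3):
  R_A = 0 kN
  M_A = -M₀ = -7 kN·m
Load 4 — applied couple M₀=7 kN·m at a=8/5 m (b=L-a=12/5):
  R_A = 0 kN
  M_A = -M₀ = -7 kN·m
Superposition: R_A = 108 kN, M_A = 670/3 kN·m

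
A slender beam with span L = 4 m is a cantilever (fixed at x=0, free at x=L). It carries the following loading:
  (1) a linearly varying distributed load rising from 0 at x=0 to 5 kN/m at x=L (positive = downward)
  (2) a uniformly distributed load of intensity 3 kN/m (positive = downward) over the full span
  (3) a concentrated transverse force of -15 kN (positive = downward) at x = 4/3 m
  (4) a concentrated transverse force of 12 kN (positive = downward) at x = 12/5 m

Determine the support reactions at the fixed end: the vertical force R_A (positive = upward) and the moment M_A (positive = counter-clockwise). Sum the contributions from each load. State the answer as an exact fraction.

R_A = 19 kN, M_A = 892/15 kN·m

Load 1 — triangular load w₀=5 kN/m (0→w₀ over full span):
  R_A = w₀L/2 = 5·4/2 = 10 kN
  M_A = w₀L²/3 = 5·4²/3 = 80/3 kN·m
Load 2 — uniform load w=3 kN/m over full span:
  R_A = wL = 3·4 = 12 kN
  M_A = wL²/2 = 3·4²/2 = 24 kN·m
Load 3 — point force P=-15 kN at a=4/3 m (b=L-a=8/3):
  R_A = P = (-15) = -15 kN
  M_A = Pa = (-15)·(4/3) = -20 kN·m
Load 4 — point force P=12 kN at a=12/5 m (b=L-a=8/5):
  R_A = P = 12 kN
  M_A = Pa = 12·(12/5) = 144/5 kN·m
Superposition: R_A = 19 kN, M_A = 892/15 kN·m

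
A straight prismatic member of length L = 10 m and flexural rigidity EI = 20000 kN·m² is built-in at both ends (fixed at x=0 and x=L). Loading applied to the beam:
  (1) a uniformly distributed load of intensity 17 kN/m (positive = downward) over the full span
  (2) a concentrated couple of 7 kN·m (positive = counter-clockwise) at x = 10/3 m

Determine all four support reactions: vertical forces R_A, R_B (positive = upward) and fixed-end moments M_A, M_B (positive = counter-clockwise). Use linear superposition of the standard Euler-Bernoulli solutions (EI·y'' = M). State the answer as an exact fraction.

Load 1 — uniform load w=17 kN/m over full span:
  R_A = wL/2 = 17·10/2 = 85 kN
  M_A = wL²/12 = 17·10²/12 = 425/3 kN·m
  R_B = wL/2 = 17·10/2 = 85 kN
  M_B = -wL²/12 = -17·10²/12 = -425/3 kN·m
Load 2 — applied couple M₀=7 kN·m at a=10/3 m (b=L-a=20/3):
  R_A = 6M₀ab/L³ = 6·7·(10/3)·(20/3)/10³ = 14/15 kN
  M_A = M₀b(2a-b)/L² = 7·(20/3)·(2·(10/3)-(20/3))/10² = 0 kN·m
  R_B = -6M₀ab/L³ = -6·7·(10/3)·(20/3)/10³ = -14/15 kN
  M_B = M₀a(2b-a)/L² = 7·(10/3)·(2·(20/3)-(10/3))/10² = 7/3 kN·m
Superposition: R_A = 1289/15 kN, M_A = 425/3 kN·m, R_B = 1261/15 kN, M_B = -418/3 kN·m

R_A = 1289/15 kN, M_A = 425/3 kN·m, R_B = 1261/15 kN, M_B = -418/3 kN·m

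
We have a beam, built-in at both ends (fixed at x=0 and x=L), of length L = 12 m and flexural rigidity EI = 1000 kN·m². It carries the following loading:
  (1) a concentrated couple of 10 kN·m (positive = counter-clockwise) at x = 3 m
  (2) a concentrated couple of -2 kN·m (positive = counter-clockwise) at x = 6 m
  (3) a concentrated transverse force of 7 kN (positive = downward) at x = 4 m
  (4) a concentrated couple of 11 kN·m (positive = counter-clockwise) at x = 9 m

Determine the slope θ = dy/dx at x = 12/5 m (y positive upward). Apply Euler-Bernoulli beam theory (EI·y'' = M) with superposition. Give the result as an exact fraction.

θ(12/5) = -47/3750 rad

Load 1 — applied couple M₀=10 kN·m at a=3 m (b=L-a=9):
  θ_1 = (R_Ax²/2 - M_Ax)/EI  [x≤a] with R_A=15/16, M_A=-15/8 = ((15/16)·(12/5)²/2 - (-15/8)·(12/5))/1000 = 9/1250 rad
Load 2 — applied couple M₀=-2 kN·m at a=6 m (b=L-a=6):
  θ_2 = (R_Ax²/2 - M_Ax)/EI  [x≤a] with R_A=-1/4, M_A=-1/2 = ((-1/4)·(12/5)²/2 - (-1/2)·(12/5))/1000 = 3/6250 rad
Load 3 — point force P=7 kN at a=4 m (b=L-a=8):
  θ_3 = -Pb²x(2aL-(3a+b)x)/(2L³EI)  [x≤a] = -7·8²·(12/5)·(2·4·12-(3·4+8)·(12/5))/(2·12³·1000) = -28/1875 rad
Load 4 — applied couple M₀=11 kN·m at a=9 m (b=L-a=3):
  θ_4 = (R_Ax²/2 - M_Ax)/EI  [x≤a] with R_A=33/32, M_A=55/16 = ((33/32)·(12/5)²/2 - (55/16)·(12/5))/1000 = -33/6250 rad
Superposition: θ = Σ θ_i = -47/3750 rad ≈ -0.012533 rad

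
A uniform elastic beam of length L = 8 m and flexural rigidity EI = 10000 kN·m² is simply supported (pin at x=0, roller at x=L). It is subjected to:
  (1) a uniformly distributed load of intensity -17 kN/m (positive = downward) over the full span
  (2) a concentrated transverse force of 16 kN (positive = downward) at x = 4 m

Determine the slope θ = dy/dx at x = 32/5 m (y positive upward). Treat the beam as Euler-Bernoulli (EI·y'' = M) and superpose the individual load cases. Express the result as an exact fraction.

θ(32/5) = -1824/78125 rad

Load 1 — uniform load w=-17 kN/m over full span:
  θ_1 = -w(L³-6Lx²+4x³)/(24EI) = -(-17)·(8³-6·8·(32/5)²+4·(32/5)³)/(24·10000) = -2244/78125 rad
Load 2 — point force P=16 kN at a=4 m (b=L-a=4):
  θ_2 = -Pa(2L²-6Lx+3x²+a²)/(6LEI)  [x>a] = -16·4·(2·8²-6·8·(32/5)+3·(32/5)²+4²)/(6·8·10000) = 84/15625 rad
Superposition: θ = Σ θ_i = -1824/78125 rad ≈ -0.023347 rad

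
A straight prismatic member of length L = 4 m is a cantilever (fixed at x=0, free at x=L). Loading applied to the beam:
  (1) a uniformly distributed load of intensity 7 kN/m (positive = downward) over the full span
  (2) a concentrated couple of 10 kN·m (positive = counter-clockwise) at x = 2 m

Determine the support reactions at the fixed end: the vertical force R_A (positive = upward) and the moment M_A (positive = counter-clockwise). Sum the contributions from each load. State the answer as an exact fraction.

Load 1 — uniform load w=7 kN/m over full span:
  R_A = wL = 7·4 = 28 kN
  M_A = wL²/2 = 7·4²/2 = 56 kN·m
Load 2 — applied couple M₀=10 kN·m at a=2 m (b=L-a=2):
  R_A = 0 kN
  M_A = -M₀ = -10 kN·m
Superposition: R_A = 28 kN, M_A = 46 kN·m

R_A = 28 kN, M_A = 46 kN·m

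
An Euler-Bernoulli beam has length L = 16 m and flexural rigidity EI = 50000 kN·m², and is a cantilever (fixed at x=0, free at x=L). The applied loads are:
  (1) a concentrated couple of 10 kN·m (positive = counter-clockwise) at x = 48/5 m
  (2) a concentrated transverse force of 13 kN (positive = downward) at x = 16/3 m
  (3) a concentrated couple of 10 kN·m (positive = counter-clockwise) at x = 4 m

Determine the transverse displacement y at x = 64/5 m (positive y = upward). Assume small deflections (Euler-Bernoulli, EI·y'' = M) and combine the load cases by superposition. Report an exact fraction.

Load 1 — applied couple M₀=10 kN·m at a=48/5 m (b=L-a=32/5):
  y_1 = M₀a(2x-a)/(2EI)  [x>a] = 10·(48/5)·(2·(64/5)-(48/5))/(2·50000) = 48/3125 m
Load 2 — point force P=13 kN at a=16/3 m (b=L-a=32/3):
  y_2 = -Pa²(3x-a)/(6EI)  [x>a] = -13·(16/3)²·(3·(64/5)-(16/3))/(6·50000) = -51584/1265625 m
Load 3 — applied couple M₀=10 kN·m at a=4 m (b=L-a=12):
  y_3 = M₀a(2x-a)/(2EI)  [x>a] = 10·4·(2·(64/5)-4)/(2·50000) = 27/3125 m
Superposition: y = Σ y_i = -21209/1265625 m ≈ -0.016758 m

y(64/5) = -21209/1265625 m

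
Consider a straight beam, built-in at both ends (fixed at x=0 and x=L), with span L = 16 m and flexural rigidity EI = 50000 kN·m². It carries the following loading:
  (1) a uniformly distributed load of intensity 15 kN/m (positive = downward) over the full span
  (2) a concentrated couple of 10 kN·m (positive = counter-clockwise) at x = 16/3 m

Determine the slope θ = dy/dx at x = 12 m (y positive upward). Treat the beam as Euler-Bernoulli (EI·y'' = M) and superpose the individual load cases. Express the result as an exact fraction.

Load 1 — uniform load w=15 kN/m over full span:
  θ_1 = -wx(L-x)(L-2x)/(12EI) = -15·12·(16-12)·(16-2·12)/(12·50000) = 6/625 rad
Load 2 — applied couple M₀=10 kN·m at a=16/3 m (b=L-a=32/3):
  θ_2 = (R_Ax²/2 - M_Ax - M₀(x-a))/EI  [x>a] with R_A=5/6, M_A=0 = ((5/6)·12²/2 - 0·12 - 10·(12-(16/3)))/50000 = -1/7500 rad
Superposition: θ = Σ θ_i = 71/7500 rad ≈ 0.009467 rad

θ(12) = 71/7500 rad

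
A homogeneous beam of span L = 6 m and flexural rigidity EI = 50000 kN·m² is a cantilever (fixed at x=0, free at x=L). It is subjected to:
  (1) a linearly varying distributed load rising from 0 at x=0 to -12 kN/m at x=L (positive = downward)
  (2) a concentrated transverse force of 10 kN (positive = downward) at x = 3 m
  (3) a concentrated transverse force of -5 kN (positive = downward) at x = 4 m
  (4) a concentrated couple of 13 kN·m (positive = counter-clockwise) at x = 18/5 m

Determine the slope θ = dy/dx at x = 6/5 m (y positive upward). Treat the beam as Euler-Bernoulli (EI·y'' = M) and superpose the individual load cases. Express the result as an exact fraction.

θ(6/5) = 12051/3906250 rad

Load 1 — triangular load w₀=-12 kN/m (0→w₀ over full span):
  θ_1 = (w₀Lx²/4-w₀L²x/3-w₀x⁴/(24L))/EI = ((-12)·6·(6/5)²/4-(-12)·6²·(6/5)/3-(-12)·(6/5)⁴/(24·6))/50000 = 22977/7812500 rad
Load 2 — point force P=10 kN at a=3 m (b=L-a=3):
  θ_2 = -Px(2a-x)/(2EI)  [x≤a] = -10·(6/5)·(2·3-(6/5))/(2·50000) = -9/15625 rad
Load 3 — point force P=-5 kN at a=4 m (b=L-a=2):
  θ_3 = -Px(2a-x)/(2EI)  [x≤a] = -(-5)·(6/5)·(2·4-(6/5))/(2·50000) = 51/125000 rad
Load 4 — applied couple M₀=13 kN·m at a=18/5 m (b=L-a=12/5):
  θ_4 = M₀x/EI  [x≤a] = 13·(6/5)/50000 = 39/125000 rad
Superposition: θ = Σ θ_i = 12051/3906250 rad ≈ 0.003085 rad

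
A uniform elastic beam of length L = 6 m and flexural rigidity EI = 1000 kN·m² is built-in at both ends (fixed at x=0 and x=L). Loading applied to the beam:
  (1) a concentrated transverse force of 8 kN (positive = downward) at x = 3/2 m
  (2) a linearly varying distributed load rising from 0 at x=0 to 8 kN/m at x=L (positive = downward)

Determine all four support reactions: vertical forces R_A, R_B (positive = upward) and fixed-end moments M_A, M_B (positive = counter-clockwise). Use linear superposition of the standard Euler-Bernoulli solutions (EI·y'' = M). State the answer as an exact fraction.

R_A = 279/20 kN, M_A = 327/20 kN·m, R_B = 361/20 kN, M_B = -333/20 kN·m

Load 1 — point force P=8 kN at a=3/2 m (b=L-a=9/2):
  R_A = Pb²(3a+b)/L³ = 8·(9/2)²·(3·(3/2)+(9/2))/6³ = 27/4 kN
  M_A = Pab²/L² = 8·(3/2)·(9/2)²/6² = 27/4 kN·m
  R_B = Pa²(a+3b)/L³ = 8·(3/2)²·((3/2)+3·(9/2))/6³ = 5/4 kN
  M_B = -Pa²b/L² = -8·(3/2)²·(9/2)/6² = -9/4 kN·m
Load 2 — triangular load w₀=8 kN/m (0→w₀ over full span):
  R_A = 3w₀L/20 = 3·8·6/20 = 36/5 kN
  M_A = w₀L²/30 = 8·6²/30 = 48/5 kN·m
  R_B = 7w₀L/20 = 7·8·6/20 = 84/5 kN
  M_B = -w₀L²/20 = -8·6²/20 = -72/5 kN·m
Superposition: R_A = 279/20 kN, M_A = 327/20 kN·m, R_B = 361/20 kN, M_B = -333/20 kN·m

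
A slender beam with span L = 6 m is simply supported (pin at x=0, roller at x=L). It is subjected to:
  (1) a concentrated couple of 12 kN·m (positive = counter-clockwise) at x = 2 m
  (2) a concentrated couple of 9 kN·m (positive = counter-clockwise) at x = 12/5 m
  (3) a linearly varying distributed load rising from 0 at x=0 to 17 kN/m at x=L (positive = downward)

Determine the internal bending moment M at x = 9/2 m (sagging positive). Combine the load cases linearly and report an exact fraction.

M(9/2) = 903/32 kN·m

Load 1 — applied couple M₀=12 kN·m at a=2 m (b=L-a=4):
  M_1 = M₀x/L - M₀  [x>a] = 12·(9/2)/6 - 12 = -3 kN·m
Load 2 — applied couple M₀=9 kN·m at a=12/5 m (b=L-a=18/5):
  M_2 = M₀x/L - M₀  [x>a] = 9·(9/2)/6 - 9 = -9/4 kN·m
Load 3 — triangular load w₀=17 kN/m (0→w₀ over full span):
  M_3 = w₀Lx/6 - w₀x³/(6L) = 17·6·(9/2)/6 - 17·(9/2)³/(6·6) = 1071/32 kN·m
Superposition: M = Σ M_i = 903/32 kN·m ≈ 28.218750 kN·m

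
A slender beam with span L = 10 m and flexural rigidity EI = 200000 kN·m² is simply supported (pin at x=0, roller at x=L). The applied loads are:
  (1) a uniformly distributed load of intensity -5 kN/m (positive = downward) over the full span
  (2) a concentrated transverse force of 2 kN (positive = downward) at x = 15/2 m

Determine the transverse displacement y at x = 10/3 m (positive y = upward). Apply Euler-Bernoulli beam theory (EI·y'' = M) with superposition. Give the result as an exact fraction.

Load 1 — uniform load w=-5 kN/m over full span:
  y_1 = -wx(L³-2Lx²+x³)/(24EI) = -(-5)·(10/3)·(10³-2·10·(10/3)²+(10/3)³)/(24·200000) = 11/3888 m
Load 2 — point force P=2 kN at a=15/2 m (b=L-a=5/2):
  y_2 = -Pbx(L²-b²-x²)/(6LEI)  [x≤a] = -2·(5/2)·(10/3)·(10²-(5/2)²-(10/3)²)/(6·10·200000) = -119/1036800 m
Superposition: y = Σ y_i = 8443/3110400 m ≈ 0.002714 m

y(10/3) = 8443/3110400 m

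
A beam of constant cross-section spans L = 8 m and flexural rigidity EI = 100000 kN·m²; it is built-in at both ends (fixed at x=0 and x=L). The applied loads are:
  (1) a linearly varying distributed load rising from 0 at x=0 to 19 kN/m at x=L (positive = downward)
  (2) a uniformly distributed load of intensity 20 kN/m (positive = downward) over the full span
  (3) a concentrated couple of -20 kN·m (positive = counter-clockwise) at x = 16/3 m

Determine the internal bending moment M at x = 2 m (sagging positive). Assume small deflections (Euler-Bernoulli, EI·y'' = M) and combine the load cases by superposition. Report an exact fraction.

Load 1 — triangular load w₀=19 kN/m (0→w₀ over full span):
  M_1 = 3w₀Lx/20 - w₀L²/30 - w₀x³/(6L) = 3·19·8·2/20 - 19·8²/30 - 19·2³/(6·8) = 19/10 kN·m
Load 2 — uniform load w=20 kN/m over full span:
  M_2 = wLx/2 - wL²/12 - wx²/2 = 20·8·2/2 - 20·8²/12 - 20·2²/2 = 40/3 kN·m
Load 3 — applied couple M₀=-20 kN·m at a=16/3 m (b=L-a=8/3):
  M_3 = R_Ax - M_A  [x≤a] with R_A=-10/3, M_A=-20/3 = (-10/3)·2 - (-20/3) = 0 kN·m
Superposition: M = Σ M_i = 457/30 kN·m ≈ 15.233333 kN·m

M(2) = 457/30 kN·m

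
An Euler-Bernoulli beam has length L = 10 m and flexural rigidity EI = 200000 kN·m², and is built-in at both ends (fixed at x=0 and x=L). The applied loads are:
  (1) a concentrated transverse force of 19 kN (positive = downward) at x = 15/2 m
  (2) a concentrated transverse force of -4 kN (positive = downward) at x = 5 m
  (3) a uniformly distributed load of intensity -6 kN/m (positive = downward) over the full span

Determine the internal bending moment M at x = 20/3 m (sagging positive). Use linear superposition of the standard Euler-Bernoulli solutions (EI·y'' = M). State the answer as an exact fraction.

M(20/3) = -715/96 kN·m

Load 1 — point force P=19 kN at a=15/2 m (b=L-a=5/2):
  M_1 = Pb²(3a+b)x/L³ - Pab²/L²  [x≤a] = 19·(5/2)²·(3·(15/2)+(5/2))·(20/3)/10³ - 19·(15/2)·(5/2)²/10² = 1045/96 kN·m
Load 2 — point force P=-4 kN at a=5 m (b=L-a=5):
  M_2 = Pa²(a+3b)(L-x)/L³ - Pa²b/L²  [x>a] = (-4)·5²·(5+3·5)·(10-(20/3))/10³ - (-4)·5²·5/10² = -5/3 kN·m
Load 3 — uniform load w=-6 kN/m over full span:
  M_3 = wLx/2 - wL²/12 - wx²/2 = (-6)·10·(20/3)/2 - (-6)·10²/12 - (-6)·(20/3)²/2 = -50/3 kN·m
Superposition: M = Σ M_i = -715/96 kN·m ≈ -7.447917 kN·m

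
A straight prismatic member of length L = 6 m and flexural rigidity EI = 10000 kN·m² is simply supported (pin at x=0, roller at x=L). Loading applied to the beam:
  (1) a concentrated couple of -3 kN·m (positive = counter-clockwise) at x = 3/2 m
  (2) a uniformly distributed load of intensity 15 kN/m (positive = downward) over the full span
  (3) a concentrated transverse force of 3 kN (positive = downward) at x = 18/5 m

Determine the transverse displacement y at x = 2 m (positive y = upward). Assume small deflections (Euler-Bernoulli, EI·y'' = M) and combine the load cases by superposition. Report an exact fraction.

Load 1 — applied couple M₀=-3 kN·m at a=3/2 m (b=L-a=9/2):
  y_1 = (M₀x³/(6L)-M₀(x-a)²/2+C₁x)/EI  [x>a] with C₁=M₀(3b²-L²)/(6L)=-33/16 = ((-3)·2³/(6·6)-(-3)·(2-(3/2))²/2+(-33/16)·2)/10000 = -53/120000 m
Load 2 — uniform load w=15 kN/m over full span:
  y_2 = -wx(L³-2Lx²+x³)/(24EI) = -15·2·(6³-2·6·2²+2³)/(24·10000) = -11/500 m
Load 3 — point force P=3 kN at a=18/5 m (b=L-a=12/5):
  y_3 = -Pbx(L²-b²-x²)/(6LEI)  [x≤a] = -3·(12/5)·2·(6²-(12/5)²-2²)/(6·6·10000) = -82/78125 m
Superposition: y = Σ y_i = -352369/15000000 m ≈ -0.023491 m

y(2) = -352369/15000000 m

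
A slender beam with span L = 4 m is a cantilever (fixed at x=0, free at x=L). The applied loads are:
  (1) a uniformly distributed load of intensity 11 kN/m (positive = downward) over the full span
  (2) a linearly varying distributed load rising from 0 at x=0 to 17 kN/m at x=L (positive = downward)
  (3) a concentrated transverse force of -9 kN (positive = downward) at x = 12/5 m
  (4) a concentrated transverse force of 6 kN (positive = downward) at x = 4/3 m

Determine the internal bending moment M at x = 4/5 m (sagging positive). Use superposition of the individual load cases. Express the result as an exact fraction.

M(4/5) = -40856/375 kN·m

Load 1 — uniform load w=11 kN/m over full span:
  M_1 = -w(L-x)²/2 = -11·(4-(4/5))²/2 = -1408/25 kN·m
Load 2 — triangular load w₀=17 kN/m (0→w₀ over full span):
  M_2 = w₀Lx/2 - w₀L²/3 - w₀x³/(6L) = 17·4·(4/5)/2 - 17·4²/3 - 17·(4/5)³/(6·4) = -23936/375 kN·m
Load 3 — point force P=-9 kN at a=12/5 m (b=L-a=8/5):
  M_3 = -P(a-x)  [x≤a] = -(-9)·((12/5)-(4/5)) = 72/5 kN·m
Load 4 — point force P=6 kN at a=4/3 m (b=L-a=8/3):
  M_4 = -P(a-x)  [x≤a] = -6·((4/3)-(4/5)) = -16/5 kN·m
Superposition: M = Σ M_i = -40856/375 kN·m ≈ -108.949333 kN·m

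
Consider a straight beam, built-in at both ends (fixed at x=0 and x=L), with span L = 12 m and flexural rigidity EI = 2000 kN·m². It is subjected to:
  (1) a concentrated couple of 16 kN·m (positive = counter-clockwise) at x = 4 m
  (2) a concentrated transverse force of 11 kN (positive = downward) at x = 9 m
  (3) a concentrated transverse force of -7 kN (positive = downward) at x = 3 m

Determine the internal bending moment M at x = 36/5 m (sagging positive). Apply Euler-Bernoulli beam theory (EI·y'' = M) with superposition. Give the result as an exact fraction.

M(36/5) = 67/40 kN·m

Load 1 — applied couple M₀=16 kN·m at a=4 m (b=L-a=8):
  M_1 = R_Ax - M_A - M₀  [x>a] with R_A=16/9, M_A=0 = (16/9)·(36/5) - 0 - 16 = -16/5 kN·m
Load 2 — point force P=11 kN at a=9 m (b=L-a=3):
  M_2 = Pb²(3a+b)x/L³ - Pab²/L²  [x≤a] = 11·3²·(3·9+3)·(36/5)/12³ - 11·9·3²/12² = 99/16 kN·m
Load 3 — point force P=-7 kN at a=3 m (b=L-a=9):
  M_3 = Pa²(a+3b)(L-x)/L³ - Pa²b/L²  [x>a] = (-7)·3²·(3+3·9)·(12-(36/5))/12³ - (-7)·3²·9/12² = -21/16 kN·m
Superposition: M = Σ M_i = 67/40 kN·m ≈ 1.675000 kN·m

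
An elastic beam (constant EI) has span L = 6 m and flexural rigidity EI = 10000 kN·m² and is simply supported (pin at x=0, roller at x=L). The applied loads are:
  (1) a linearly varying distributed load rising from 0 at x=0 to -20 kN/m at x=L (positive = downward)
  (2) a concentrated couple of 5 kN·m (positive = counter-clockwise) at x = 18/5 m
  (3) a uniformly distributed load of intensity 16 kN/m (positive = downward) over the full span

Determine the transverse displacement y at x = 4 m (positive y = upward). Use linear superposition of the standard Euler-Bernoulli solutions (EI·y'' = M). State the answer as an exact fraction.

y(4) = -641/75000 m

Load 1 — triangular load w₀=-20 kN/m (0→w₀ over full span):
  y_1 = -w₀x(7L⁴-10L²x²+3x⁴)/(360LEI) = -(-20)·4·(7·6⁴-10·6²·4²+3·4⁴)/(360·6·10000) = 17/1125 m
Load 2 — applied couple M₀=5 kN·m at a=18/5 m (b=L-a=12/5):
  y_2 = (M₀x³/(6L)-M₀(x-a)²/2+C₁x)/EI  [x>a] with C₁=M₀(3b²-L²)/(6L)=-13/5 = (5·4³/(6·6)-5·(4-(18/5))²/2+(-13/5)·4)/10000 = -43/225000 m
Load 3 — uniform load w=16 kN/m over full span:
  y_3 = -wx(L³-2Lx²+x³)/(24EI) = -16·4·(6³-2·6·4²+4³)/(24·10000) = -44/1875 m
Superposition: y = Σ y_i = -641/75000 m ≈ -0.008547 m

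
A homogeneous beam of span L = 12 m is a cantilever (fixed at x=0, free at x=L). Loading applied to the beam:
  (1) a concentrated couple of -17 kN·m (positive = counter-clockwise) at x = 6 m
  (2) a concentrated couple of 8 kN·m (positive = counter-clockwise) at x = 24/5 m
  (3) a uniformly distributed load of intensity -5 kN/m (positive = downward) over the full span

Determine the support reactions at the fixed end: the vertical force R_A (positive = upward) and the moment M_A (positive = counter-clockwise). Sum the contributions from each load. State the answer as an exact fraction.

R_A = -60 kN, M_A = -351 kN·m

Load 1 — applied couple M₀=-17 kN·m at a=6 m (b=L-a=6):
  R_A = 0 kN
  M_A = -M₀ = -(-17) = 17 kN·m
Load 2 — applied couple M₀=8 kN·m at a=24/5 m (b=L-a=36/5):
  R_A = 0 kN
  M_A = -M₀ = -8 kN·m
Load 3 — uniform load w=-5 kN/m over full span:
  R_A = wL = (-5)·12 = -60 kN
  M_A = wL²/2 = (-5)·12²/2 = -360 kN·m
Superposition: R_A = -60 kN, M_A = -351 kN·m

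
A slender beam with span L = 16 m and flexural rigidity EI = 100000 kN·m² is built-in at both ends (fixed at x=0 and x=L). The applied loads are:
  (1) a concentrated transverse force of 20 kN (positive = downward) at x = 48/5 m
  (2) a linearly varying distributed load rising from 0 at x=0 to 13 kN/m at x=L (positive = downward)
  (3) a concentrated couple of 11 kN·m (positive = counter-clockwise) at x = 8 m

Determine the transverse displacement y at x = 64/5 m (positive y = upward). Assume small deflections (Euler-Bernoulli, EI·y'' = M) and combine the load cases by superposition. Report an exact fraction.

Load 1 — point force P=20 kN at a=48/5 m (b=L-a=32/5):
  y_1 = -Pa²(L-x)²(3bL-(3b+a)(L-x))/(6L³EI)  [x>a] = -20·(48/5)²·(16-(64/5))²·(3·(32/5)·16-(3·(32/5)+(48/5))·(16-(64/5)))/(6·16³·100000) = -16128/9765625 m
Load 2 — triangular load w₀=13 kN/m (0→w₀ over full span):
  y_2 = -w₀x²(L-x)²(x+2L)/(120LEI) = -13·(64/5)²·(16-(64/5))²·((64/5)+2·16)/(120·16·100000) = -745472/146484375 m
Load 3 — applied couple M₀=11 kN·m at a=8 m (b=L-a=8):
  y_3 = (R_Ax³/6 - M_Ax²/2 - M₀(x-a)²/2)/EI  [x>a] with R_A=33/32, M_A=11/4 = ((33/32)·(64/5)³/6 - (11/4)·(64/5)²/2 - 11·((64/5)-8)²/2)/100000 = 33/390625 m
Superposition: y = Σ y_i = -975017/146484375 m ≈ -0.006656 m

y(64/5) = -975017/146484375 m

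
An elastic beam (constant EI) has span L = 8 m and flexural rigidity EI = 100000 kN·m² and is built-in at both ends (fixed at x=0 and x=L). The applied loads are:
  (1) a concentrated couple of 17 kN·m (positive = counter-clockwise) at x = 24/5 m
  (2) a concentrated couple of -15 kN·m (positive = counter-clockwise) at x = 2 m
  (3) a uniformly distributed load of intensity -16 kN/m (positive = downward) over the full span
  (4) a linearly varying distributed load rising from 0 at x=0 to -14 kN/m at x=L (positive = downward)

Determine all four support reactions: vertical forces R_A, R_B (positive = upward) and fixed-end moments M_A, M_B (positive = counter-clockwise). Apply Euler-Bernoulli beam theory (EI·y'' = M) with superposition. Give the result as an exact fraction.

Load 1 — applied couple M₀=17 kN·m at a=24/5 m (b=L-a=16/5):
  R_A = 6M₀ab/L³ = 6·17·(24/5)·(16/5)/8³ = 153/50 kN
  M_A = M₀b(2a-b)/L² = 17·(16/5)·(2·(24/5)-(16/5))/8² = 136/25 kN·m
  R_B = -6M₀ab/L³ = -6·17·(24/5)·(16/5)/8³ = -153/50 kN
  M_B = M₀a(2b-a)/L² = 17·(24/5)·(2·(16/5)-(24/5))/8² = 51/25 kN·m
Load 2 — applied couple M₀=-15 kN·m at a=2 m (b=L-a=6):
  R_A = 6M₀ab/L³ = 6·(-15)·2·6/8³ = -135/64 kN
  M_A = M₀b(2a-b)/L² = (-15)·6·(2·2-6)/8² = 45/16 kN·m
  R_B = -6M₀ab/L³ = -6·(-15)·2·6/8³ = 135/64 kN
  M_B = M₀a(2b-a)/L² = (-15)·2·(2·6-2)/8² = -75/16 kN·m
Load 3 — uniform load w=-16 kN/m over full span:
  R_A = wL/2 = (-16)·8/2 = -64 kN
  M_A = wL²/12 = (-16)·8²/12 = -256/3 kN·m
  R_B = wL/2 = (-16)·8/2 = -64 kN
  M_B = -wL²/12 = -(-16)·8²/12 = 256/3 kN·m
Load 4 — triangular load w₀=-14 kN/m (0→w₀ over full span):
  R_A = 3w₀L/20 = 3·(-14)·8/20 = -84/5 kN
  M_A = w₀L²/30 = (-14)·8²/30 = -448/15 kN·m
  R_B = 7w₀L/20 = 7·(-14)·8/20 = -196/5 kN
  M_B = -w₀L²/20 = -(-14)·8²/20 = 224/5 kN·m
Superposition: R_A = -127759/1600 kN, M_A = -42779/400 kN·m, R_B = -166641/1600 kN, M_B = 152983/1200 kN·m

R_A = -127759/1600 kN, M_A = -42779/400 kN·m, R_B = -166641/1600 kN, M_B = 152983/1200 kN·m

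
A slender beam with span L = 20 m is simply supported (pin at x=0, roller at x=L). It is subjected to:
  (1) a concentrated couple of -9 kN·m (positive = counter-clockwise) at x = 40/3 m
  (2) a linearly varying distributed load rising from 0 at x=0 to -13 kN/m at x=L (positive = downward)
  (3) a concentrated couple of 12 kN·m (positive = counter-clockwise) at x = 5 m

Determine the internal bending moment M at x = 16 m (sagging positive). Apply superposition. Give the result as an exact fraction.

Load 1 — applied couple M₀=-9 kN·m at a=40/3 m (b=L-a=20/3):
  M_1 = M₀x/L - M₀  [x>a] = (-9)·16/20 - (-9) = 9/5 kN·m
Load 2 — triangular load w₀=-13 kN/m (0→w₀ over full span):
  M_2 = w₀Lx/6 - w₀x³/(6L) = (-13)·20·16/6 - (-13)·16³/(6·20) = -1248/5 kN·m
Load 3 — applied couple M₀=12 kN·m at a=5 m (b=L-a=15):
  M_3 = M₀x/L - M₀  [x>a] = 12·16/20 - 12 = -12/5 kN·m
Superposition: M = Σ M_i = -1251/5 kN·m ≈ -250.200000 kN·m

M(16) = -1251/5 kN·m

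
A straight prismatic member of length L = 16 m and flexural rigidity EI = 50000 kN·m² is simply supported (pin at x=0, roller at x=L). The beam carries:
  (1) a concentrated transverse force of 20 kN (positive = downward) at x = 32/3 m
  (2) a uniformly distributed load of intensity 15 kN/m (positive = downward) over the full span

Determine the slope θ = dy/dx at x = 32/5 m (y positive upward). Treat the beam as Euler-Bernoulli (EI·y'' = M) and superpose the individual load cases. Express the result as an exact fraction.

θ(32/5) = -110624/6328125 rad

Load 1 — point force P=20 kN at a=32/3 m (b=L-a=16/3):
  θ_1 = -Pb(L²-b²-3x²)/(6LEI)  [x≤a] = -20·(16/3)·(16²-(16/3)²-3·(32/5)²)/(6·16·50000) = -2944/1265625 rad
Load 2 — uniform load w=15 kN/m over full span:
  θ_2 = -w(L³-6Lx²+4x³)/(24EI) = -15·(16³-6·16·(32/5)²+4·(32/5)³)/(24·50000) = -1184/78125 rad
Superposition: θ = Σ θ_i = -110624/6328125 rad ≈ -0.017481 rad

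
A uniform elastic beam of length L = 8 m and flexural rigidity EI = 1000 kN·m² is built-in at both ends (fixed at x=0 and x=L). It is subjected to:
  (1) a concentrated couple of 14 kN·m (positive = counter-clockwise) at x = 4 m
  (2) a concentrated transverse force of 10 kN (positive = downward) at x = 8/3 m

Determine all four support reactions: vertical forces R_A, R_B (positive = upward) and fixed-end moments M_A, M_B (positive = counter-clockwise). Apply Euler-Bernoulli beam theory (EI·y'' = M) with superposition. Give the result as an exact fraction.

Load 1 — applied couple M₀=14 kN·m at a=4 m (b=L-a=4):
  R_A = 6M₀ab/L³ = 6·14·4·4/8³ = 21/8 kN
  M_A = M₀b(2a-b)/L² = 14·4·(2·4-4)/8² = 7/2 kN·m
  R_B = -6M₀ab/L³ = -6·14·4·4/8³ = -21/8 kN
  M_B = M₀a(2b-a)/L² = 14·4·(2·4-4)/8² = 7/2 kN·m
Load 2 — point force P=10 kN at a=8/3 m (b=L-a=16/3):
  R_A = Pb²(3a+b)/L³ = 10·(16/3)²·(3·(8/3)+(16/3))/8³ = 200/27 kN
  M_A = Pab²/L² = 10·(8/3)·(16/3)²/8² = 320/27 kN·m
  R_B = Pa²(a+3b)/L³ = 10·(8/3)²·((8/3)+3·(16/3))/8³ = 70/27 kN
  M_B = -Pa²b/L² = -10·(8/3)²·(16/3)/8² = -160/27 kN·m
Superposition: R_A = 2167/216 kN, M_A = 829/54 kN·m, R_B = -7/216 kN, M_B = -131/54 kN·m

R_A = 2167/216 kN, M_A = 829/54 kN·m, R_B = -7/216 kN, M_B = -131/54 kN·m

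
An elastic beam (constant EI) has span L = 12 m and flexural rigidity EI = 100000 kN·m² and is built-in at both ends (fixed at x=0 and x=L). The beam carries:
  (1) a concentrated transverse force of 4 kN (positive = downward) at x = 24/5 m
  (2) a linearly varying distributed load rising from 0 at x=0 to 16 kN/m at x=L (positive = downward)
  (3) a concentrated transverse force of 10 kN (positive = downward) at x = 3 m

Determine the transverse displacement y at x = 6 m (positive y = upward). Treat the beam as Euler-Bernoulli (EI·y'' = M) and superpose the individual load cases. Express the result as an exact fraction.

y(6) = -63657/12500000 m

Load 1 — point force P=4 kN at a=24/5 m (b=L-a=36/5):
  y_1 = -Pa²(L-x)²(3bL-(3b+a)(L-x))/(6L³EI)  [x>a] = -4·(24/5)²·(12-6)²·(3·(36/5)·12-(3·(36/5)+(24/5))·(12-6))/(6·12³·100000) = -126/390625 m
Load 2 — triangular load w₀=16 kN/m (0→w₀ over full span):
  y_2 = -w₀x²(L-x)²(x+2L)/(120LEI) = -16·6²·(12-6)²·(6+2·12)/(120·12·100000) = -27/6250 m
Load 3 — point force P=10 kN at a=3 m (b=L-a=9):
  y_3 = -Pa²(L-x)²(3bL-(3b+a)(L-x))/(6L³EI)  [x>a] = -10·3²·(12-6)²·(3·9·12-(3·9+3)·(12-6))/(6·12³·100000) = -9/20000 m
Superposition: y = Σ y_i = -63657/12500000 m ≈ -0.005093 m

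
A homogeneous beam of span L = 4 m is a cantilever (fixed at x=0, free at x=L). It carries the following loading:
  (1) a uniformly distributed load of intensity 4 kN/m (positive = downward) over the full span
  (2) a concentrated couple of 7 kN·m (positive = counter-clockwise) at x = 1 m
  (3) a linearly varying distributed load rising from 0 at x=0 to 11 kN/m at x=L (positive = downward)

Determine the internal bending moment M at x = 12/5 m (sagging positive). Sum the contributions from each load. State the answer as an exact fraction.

Load 1 — uniform load w=4 kN/m over full span:
  M_1 = -w(L-x)²/2 = -4·(4-(12/5))²/2 = -128/25 kN·m
Load 2 — applied couple M₀=7 kN·m at a=1 m (b=L-a=3):
  M_2 = 0  [x>a] = 0 kN·m
Load 3 — triangular load w₀=11 kN/m (0→w₀ over full span):
  M_3 = w₀Lx/2 - w₀L²/3 - w₀x³/(6L) = 11·4·(12/5)/2 - 11·4²/3 - 11·(12/5)³/(6·4) = -4576/375 kN·m
Superposition: M = Σ M_i = -6496/375 kN·m ≈ -17.322667 kN·m

M(12/5) = -6496/375 kN·m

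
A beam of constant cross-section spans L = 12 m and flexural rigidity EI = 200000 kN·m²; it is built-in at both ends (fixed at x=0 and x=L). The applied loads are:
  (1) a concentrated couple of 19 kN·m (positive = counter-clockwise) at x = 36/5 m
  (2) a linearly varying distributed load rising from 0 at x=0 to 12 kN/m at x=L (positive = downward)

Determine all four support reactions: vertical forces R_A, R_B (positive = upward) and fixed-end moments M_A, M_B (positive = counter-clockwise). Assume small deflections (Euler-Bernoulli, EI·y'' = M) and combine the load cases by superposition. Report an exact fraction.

Load 1 — applied couple M₀=19 kN·m at a=36/5 m (b=L-a=24/5):
  R_A = 6M₀ab/L³ = 6·19·(36/5)·(24/5)/12³ = 57/25 kN
  M_A = M₀b(2a-b)/L² = 19·(24/5)·(2·(36/5)-(24/5))/12² = 152/25 kN·m
  R_B = -6M₀ab/L³ = -6·19·(36/5)·(24/5)/12³ = -57/25 kN
  M_B = M₀a(2b-a)/L² = 19·(36/5)·(2·(24/5)-(36/5))/12² = 57/25 kN·m
Load 2 — triangular load w₀=12 kN/m (0→w₀ over full span):
  R_A = 3w₀L/20 = 3·12·12/20 = 108/5 kN
  M_A = w₀L²/30 = 12·12²/30 = 288/5 kN·m
  R_B = 7w₀L/20 = 7·12·12/20 = 252/5 kN
  M_B = -w₀L²/20 = -12·12²/20 = -432/5 kN·m
Superposition: R_A = 597/25 kN, M_A = 1592/25 kN·m, R_B = 1203/25 kN, M_B = -2103/25 kN·m

R_A = 597/25 kN, M_A = 1592/25 kN·m, R_B = 1203/25 kN, M_B = -2103/25 kN·m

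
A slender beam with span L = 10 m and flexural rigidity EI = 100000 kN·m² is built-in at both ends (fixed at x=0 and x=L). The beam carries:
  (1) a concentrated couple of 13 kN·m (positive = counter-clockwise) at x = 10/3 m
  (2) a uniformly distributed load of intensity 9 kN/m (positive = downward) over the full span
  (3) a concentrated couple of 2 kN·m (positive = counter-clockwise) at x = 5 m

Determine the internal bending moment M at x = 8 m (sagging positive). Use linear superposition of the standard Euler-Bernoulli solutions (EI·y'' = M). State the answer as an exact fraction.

Load 1 — applied couple M₀=13 kN·m at a=10/3 m (b=L-a=20/3):
  M_1 = R_Ax - M_A - M₀  [x>a] with R_A=26/15, M_A=0 = (26/15)·8 - 0 - 13 = 13/15 kN·m
Load 2 — uniform load w=9 kN/m over full span:
  M_2 = wLx/2 - wL²/12 - wx²/2 = 9·10·8/2 - 9·10²/12 - 9·8²/2 = -3 kN·m
Load 3 — applied couple M₀=2 kN·m at a=5 m (b=L-a=5):
  M_3 = R_Ax - M_A - M₀  [x>a] with R_A=3/10, M_A=1/2 = (3/10)·8 - (1/2) - 2 = -1/10 kN·m
Superposition: M = Σ M_i = -67/30 kN·m ≈ -2.233333 kN·m

M(8) = -67/30 kN·m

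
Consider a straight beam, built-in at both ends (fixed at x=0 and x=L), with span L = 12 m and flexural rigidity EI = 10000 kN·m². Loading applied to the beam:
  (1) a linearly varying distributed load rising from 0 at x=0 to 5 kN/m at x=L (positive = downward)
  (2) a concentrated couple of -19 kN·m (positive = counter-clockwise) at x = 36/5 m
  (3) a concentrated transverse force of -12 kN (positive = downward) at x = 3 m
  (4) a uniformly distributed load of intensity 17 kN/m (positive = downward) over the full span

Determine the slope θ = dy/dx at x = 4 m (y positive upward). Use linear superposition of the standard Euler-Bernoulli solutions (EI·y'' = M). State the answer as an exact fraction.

Load 1 — triangular load w₀=5 kN/m (0→w₀ over full span):
  θ_1 = -w₀(2x(L-x)(L-2x)(x+2L)+x²(L-x)²)/(120LEI) = -5·(2·4·(12-4)·(12-2·4)·(4+2·12)+4²·(12-4)²)/(120·12·10000) = -16/5625 rad
Load 2 — applied couple M₀=-19 kN·m at a=36/5 m (b=L-a=24/5):
  θ_2 = (R_Ax²/2 - M_Ax)/EI  [x≤a] with R_A=-57/25, M_A=-152/25 = ((-57/25)·4²/2 - (-152/25)·4)/10000 = 19/31250 rad
Load 3 — point force P=-12 kN at a=3 m (b=L-a=9):
  θ_3 = Pa²(L-x)(2bL-(3b+a)(L-x))/(2L³EI)  [x>a] = (-12)·3²·(12-4)·(2·9·12-(3·9+3)·(12-4))/(2·12³·10000) = 3/5000 rad
Load 4 — uniform load w=17 kN/m over full span:
  θ_4 = -wx(L-x)(L-2x)/(12EI) = -17·4·(12-4)·(12-2·4)/(12·10000) = -34/1875 rad
Superposition: θ = Σ θ_i = -22241/1125000 rad ≈ -0.019770 rad

θ(4) = -22241/1125000 rad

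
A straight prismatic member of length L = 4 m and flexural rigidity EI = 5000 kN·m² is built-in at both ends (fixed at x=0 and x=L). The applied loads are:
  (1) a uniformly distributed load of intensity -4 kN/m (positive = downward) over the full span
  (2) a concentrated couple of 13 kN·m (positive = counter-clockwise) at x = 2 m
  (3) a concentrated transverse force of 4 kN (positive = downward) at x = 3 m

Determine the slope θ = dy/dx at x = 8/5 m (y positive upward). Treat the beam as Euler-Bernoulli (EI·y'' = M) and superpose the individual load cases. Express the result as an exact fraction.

Load 1 — uniform load w=-4 kN/m over full span:
  θ_1 = -wx(L-x)(L-2x)/(12EI) = -(-4)·(8/5)·(4-(8/5))·(4-2·(8/5))/(12·5000) = 16/78125 rad
Load 2 — applied couple M₀=13 kN·m at a=2 m (b=L-a=2):
  θ_2 = (R_Ax²/2 - M_Ax)/EI  [x≤a] with R_A=39/8, M_A=13/4 = ((39/8)·(8/5)²/2 - (13/4)·(8/5))/5000 = 13/62500 rad
Load 3 — point force P=4 kN at a=3 m (b=L-a=1):
  θ_3 = -Pb²x(2aL-(3a+b)x)/(2L³EI)  [x≤a] = -4·1²·(8/5)·(2·3·4-(3·3+1)·(8/5))/(2·4³·5000) = -1/12500 rad
Superposition: θ = Σ θ_i = 26/78125 rad ≈ 0.000333 rad

θ(8/5) = 26/78125 rad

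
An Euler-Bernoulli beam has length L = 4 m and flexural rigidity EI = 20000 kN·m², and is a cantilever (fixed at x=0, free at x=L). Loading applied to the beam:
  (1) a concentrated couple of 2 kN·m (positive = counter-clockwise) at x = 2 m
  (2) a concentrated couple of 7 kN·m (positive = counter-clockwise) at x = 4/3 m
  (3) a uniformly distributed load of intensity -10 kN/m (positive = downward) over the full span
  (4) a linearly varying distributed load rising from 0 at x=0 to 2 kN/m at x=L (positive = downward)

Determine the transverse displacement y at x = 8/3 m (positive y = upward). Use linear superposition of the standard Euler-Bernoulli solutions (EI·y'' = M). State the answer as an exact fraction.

y(8/3) = 162733/18225000 m

Load 1 — applied couple M₀=2 kN·m at a=2 m (b=L-a=2):
  y_1 = M₀a(2x-a)/(2EI)  [x>a] = 2·2·(2·(8/3)-2)/(2·20000) = 1/3000 m
Load 2 — applied couple M₀=7 kN·m at a=4/3 m (b=L-a=8/3):
  y_2 = M₀a(2x-a)/(2EI)  [x>a] = 7·(4/3)·(2·(8/3)-(4/3))/(2·20000) = 7/7500 m
Load 3 — uniform load w=-10 kN/m over full span:
  y_3 = -wx²(x²-4Lx+6L²)/(24EI) = -(-10)·(8/3)²·((8/3)²-4·4·(8/3)+6·4²)/(24·20000) = 272/30375 m
Load 4 — triangular load w₀=2 kN/m (0→w₀ over full span):
  y_4 = (w₀Lx³/12-w₀L²x²/6-w₀x⁵/(120L))/EI = (2·4·(8/3)³/12-2·4²·(8/3)²/6-2·(8/3)⁵/(120·4))/20000 = -2944/2278125 m
Superposition: y = Σ y_i = 162733/18225000 m ≈ 0.008929 m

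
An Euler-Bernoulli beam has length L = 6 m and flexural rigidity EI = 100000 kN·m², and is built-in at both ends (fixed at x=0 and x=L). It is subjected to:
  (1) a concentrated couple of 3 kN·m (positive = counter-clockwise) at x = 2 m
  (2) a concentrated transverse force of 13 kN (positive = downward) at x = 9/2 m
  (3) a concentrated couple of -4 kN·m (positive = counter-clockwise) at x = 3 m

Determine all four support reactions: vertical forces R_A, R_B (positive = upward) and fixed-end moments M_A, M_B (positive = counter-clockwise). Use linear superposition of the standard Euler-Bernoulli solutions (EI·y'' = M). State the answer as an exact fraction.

Load 1 — applied couple M₀=3 kN·m at a=2 m (b=L-a=4):
  R_A = 6M₀ab/L³ = 6·3·2·4/6³ = 2/3 kN
  M_A = M₀b(2a-b)/L² = 3·4·(2·2-4)/6² = 0 kN·m
  R_B = -6M₀ab/L³ = -6·3·2·4/6³ = -2/3 kN
  M_B = M₀a(2b-a)/L² = 3·2·(2·4-2)/6² = 1 kN·m
Load 2 — point force P=13 kN at a=9/2 m (b=L-a=3/2):
  R_A = Pb²(3a+b)/L³ = 13·(3/2)²·(3·(9/2)+(3/2))/6³ = 65/32 kN
  M_A = Pab²/L² = 13·(9/2)·(3/2)²/6² = 117/32 kN·m
  R_B = Pa²(a+3b)/L³ = 13·(9/2)²·((9/2)+3·(3/2))/6³ = 351/32 kN
  M_B = -Pa²b/L² = -13·(9/2)²·(3/2)/6² = -351/32 kN·m
Load 3 — applied couple M₀=-4 kN·m at a=3 m (b=L-a=3):
  R_A = 6M₀ab/L³ = 6·(-4)·3·3/6³ = -1 kN
  M_A = M₀b(2a-b)/L² = (-4)·3·(2·3-3)/6² = -1 kN·m
  R_B = -6M₀ab/L³ = -6·(-4)·3·3/6³ = 1 kN
  M_B = M₀a(2b-a)/L² = (-4)·3·(2·3-3)/6² = -1 kN·m
Superposition: R_A = 163/96 kN, M_A = 85/32 kN·m, R_B = 1085/96 kN, M_B = -351/32 kN·m

R_A = 163/96 kN, M_A = 85/32 kN·m, R_B = 1085/96 kN, M_B = -351/32 kN·m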